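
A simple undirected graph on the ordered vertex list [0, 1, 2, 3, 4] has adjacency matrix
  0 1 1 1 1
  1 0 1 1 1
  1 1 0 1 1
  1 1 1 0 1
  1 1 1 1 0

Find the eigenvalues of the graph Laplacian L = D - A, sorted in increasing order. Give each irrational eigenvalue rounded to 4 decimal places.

Each diagonal entry of L is the vertex degree and each off-diagonal entry is -1 where an edge is present, 0 otherwise; in the order [0, 1, 2, 3, 4] the diagonal is [4, 4, 4, 4, 4]. L is symmetric positive semidefinite, so every eigenvalue is real and nonnegative. By the matrix-tree theorem the graph has (1/5) * product of the nonzero eigenvalues = 125 spanning trees. The largest eigenvalue, 5, is at most the vertex count 5.

[0, 5, 5, 5, 5]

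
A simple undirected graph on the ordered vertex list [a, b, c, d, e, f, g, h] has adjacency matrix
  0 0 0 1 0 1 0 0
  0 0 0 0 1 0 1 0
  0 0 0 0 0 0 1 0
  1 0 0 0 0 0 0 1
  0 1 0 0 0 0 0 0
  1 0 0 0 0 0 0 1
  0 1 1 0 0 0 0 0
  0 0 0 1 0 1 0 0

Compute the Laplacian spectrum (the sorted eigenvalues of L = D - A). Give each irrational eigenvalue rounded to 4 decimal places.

[0, 0, 0.5858, 2, 2, 2, 3.4142, 4]

Reading degrees in the order [a, b, c, d, e, f, g, h] gives [2, 2, 1, 2, 1, 2, 2, 2]; set D = diag(2, 2, 1, 2, 1, 2, 2, 2) and form L = D - A. Since every row of L sums to 0, the all-ones vector is in the kernel and 0 is an eigenvalue. The 2 zero eigenvalues correspond to the 2 connected components. The largest eigenvalue, 4, is at most the vertex count 8.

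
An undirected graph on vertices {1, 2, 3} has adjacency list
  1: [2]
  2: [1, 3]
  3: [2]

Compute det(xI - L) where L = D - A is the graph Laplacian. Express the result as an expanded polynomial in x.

Each diagonal entry of L is the vertex degree and each off-diagonal entry is -1 where an edge is present, 0 otherwise; in the order [1, 2, 3] the diagonal is [1, 2, 1]. The eigenvalues of L are [0, 1, 3]; the characteristic polynomial is the product of (x - lambda_i), which multiplies out to x^3 - 4x^2 + 3x. Since p(0) = det(-L) = 0, x divides p(x). By the matrix-tree theorem the graph has (1/3) * product of the nonzero eigenvalues = 1 spanning tree.

x^3 - 4x^2 + 3x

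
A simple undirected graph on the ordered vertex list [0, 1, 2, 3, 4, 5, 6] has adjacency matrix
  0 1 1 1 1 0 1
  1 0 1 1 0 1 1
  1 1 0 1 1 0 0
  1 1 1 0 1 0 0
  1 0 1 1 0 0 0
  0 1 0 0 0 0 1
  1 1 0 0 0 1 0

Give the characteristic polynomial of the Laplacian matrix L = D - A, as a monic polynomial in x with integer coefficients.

With the vertex order [0, 1, 2, 3, 4, 5, 6], the degrees are [5, 5, 4, 4, 3, 2, 3], giving D = diag(5, 5, 4, 4, 3, 2, 3) and L = D - A. Computing det(xI - L) by cofactor expansion (or equivalently via sum-over-permutations) gives x^7 - 26x^6 + 273x^5 - 1472x^4 + 4256x^3 - 6152x^2 + 3360x. The coefficient of x^6 equals -trace(L) = -26, matching the sum of degrees. The largest eigenvalue, 6.3234, is at most the vertex count 7. By the matrix-tree theorem the graph has (1/7) * product of the nonzero eigenvalues = 480 spanning trees.

x^7 - 26x^6 + 273x^5 - 1472x^4 + 4256x^3 - 6152x^2 + 3360x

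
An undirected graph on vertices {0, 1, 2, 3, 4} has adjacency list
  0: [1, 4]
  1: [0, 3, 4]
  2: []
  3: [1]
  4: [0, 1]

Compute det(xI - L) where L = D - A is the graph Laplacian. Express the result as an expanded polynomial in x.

x^5 - 8x^4 + 19x^3 - 12x^2

With the vertex order [0, 1, 2, 3, 4], the degrees are [2, 3, 0, 1, 2], giving D = diag(2, 3, 0, 1, 2) and L = D - A. Computing det(xI - L) by cofactor expansion (or equivalently via sum-over-permutations) gives x^5 - 8x^4 + 19x^3 - 12x^2. The coefficient of x^4 equals -trace(L) = -8, matching the sum of degrees. The largest eigenvalue, 4, is at most the vertex count 5.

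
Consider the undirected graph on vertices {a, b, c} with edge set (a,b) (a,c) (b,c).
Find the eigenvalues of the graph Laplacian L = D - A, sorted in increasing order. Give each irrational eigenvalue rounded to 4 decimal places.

Reading degrees in the order [a, b, c] gives [2, 2, 2]; set D = diag(2, 2, 2) and form L = D - A. L is symmetric positive semidefinite, so every eigenvalue is real and nonnegative. The single zero eigenvalue shows the graph is connected. The largest eigenvalue, 3, is at most the vertex count 3.

[0, 3, 3]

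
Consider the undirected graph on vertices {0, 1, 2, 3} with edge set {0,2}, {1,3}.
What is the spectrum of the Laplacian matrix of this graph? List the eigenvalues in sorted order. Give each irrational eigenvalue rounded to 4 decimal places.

[0, 0, 2, 2]

Reading degrees in the order [0, 1, 2, 3] gives [1, 1, 1, 1]; set D = diag(1, 1, 1, 1) and form L = D - A. The multiplicity of 0 as a Laplacian eigenvalue equals the number of connected components. The 2 zero eigenvalues correspond to the 2 connected components.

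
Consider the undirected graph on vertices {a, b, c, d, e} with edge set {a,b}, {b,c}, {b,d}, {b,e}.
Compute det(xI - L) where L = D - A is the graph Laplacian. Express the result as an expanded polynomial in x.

x^5 - 8x^4 + 18x^3 - 16x^2 + 5x

Each diagonal entry of L is the vertex degree and each off-diagonal entry is -1 where an edge is present, 0 otherwise; in the order [a, b, c, d, e] the diagonal is [1, 4, 1, 1, 1]. The eigenvalues of L are [0, 1, 1, 1, 5]; the characteristic polynomial is the product of (x - lambda_i), which multiplies out to x^5 - 8x^4 + 18x^3 - 16x^2 + 5x. The constant term is 0 because L is singular (the all-ones vector lies in its kernel). The largest eigenvalue, 5, is at most the vertex count 5.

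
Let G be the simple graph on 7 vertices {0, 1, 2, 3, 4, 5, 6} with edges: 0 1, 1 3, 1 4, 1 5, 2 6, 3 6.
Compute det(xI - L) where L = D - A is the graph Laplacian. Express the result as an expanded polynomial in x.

x^7 - 12x^6 + 52x^5 - 104x^4 + 102x^3 - 46x^2 + 7x

Reading degrees in the order [0, 1, 2, 3, 4, 5, 6] gives [1, 4, 1, 2, 1, 1, 2]; set D = diag(1, 4, 1, 2, 1, 1, 2) and form L = D - A. L has integer entries, so p(x) = det(xI - L) has integer coefficients. Expanding the determinant yields x^7 - 12x^6 + 52x^5 - 104x^4 + 102x^3 - 46x^2 + 7x. Since p(0) = det(-L) = 0, x divides p(x). By the matrix-tree theorem the graph has (1/7) * product of the nonzero eigenvalues = 1 spanning tree.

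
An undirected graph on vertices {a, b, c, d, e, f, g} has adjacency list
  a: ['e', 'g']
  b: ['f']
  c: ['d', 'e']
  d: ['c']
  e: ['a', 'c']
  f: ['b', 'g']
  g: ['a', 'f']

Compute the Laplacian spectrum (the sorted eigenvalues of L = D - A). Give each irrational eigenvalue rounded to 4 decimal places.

With the vertex order [a, b, c, d, e, f, g], the degrees are [2, 1, 2, 1, 2, 2, 2], giving D = diag(2, 1, 2, 1, 2, 2, 2) and L = D - A. L is symmetric positive semidefinite, so every eigenvalue is real and nonnegative. The single zero eigenvalue shows the graph is connected.

[0, 0.1981, 0.7530, 1.5550, 2.4450, 3.2470, 3.8019]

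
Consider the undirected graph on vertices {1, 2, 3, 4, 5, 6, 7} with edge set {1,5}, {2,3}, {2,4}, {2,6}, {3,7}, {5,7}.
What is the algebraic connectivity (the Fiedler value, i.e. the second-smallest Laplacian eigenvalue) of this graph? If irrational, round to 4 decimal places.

0.2254

Reading degrees in the order [1, 2, 3, 4, 5, 6, 7] gives [1, 3, 2, 1, 2, 1, 2]; set D = diag(1, 3, 2, 1, 2, 1, 2) and form L = D - A. The smallest Laplacian eigenvalue is always 0. The next one, lambda_2 = 0.2254, measures how hard the graph is to disconnect: larger values mean better connectivity. The eigenvalues sum to 12, which equals trace(L) = 2|E|. By the matrix-tree theorem the graph has (1/7) * product of the nonzero eigenvalues = 1 spanning tree.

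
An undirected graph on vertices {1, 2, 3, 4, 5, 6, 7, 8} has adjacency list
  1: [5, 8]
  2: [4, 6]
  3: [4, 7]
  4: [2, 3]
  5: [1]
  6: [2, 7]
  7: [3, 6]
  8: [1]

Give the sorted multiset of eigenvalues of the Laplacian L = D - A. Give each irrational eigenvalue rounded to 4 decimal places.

[0, 0, 1, 1.3820, 1.3820, 3, 3.6180, 3.6180]

Each diagonal entry of L is the vertex degree and each off-diagonal entry is -1 where an edge is present, 0 otherwise; in the order [1, 2, 3, 4, 5, 6, 7, 8] the diagonal is [2, 2, 2, 2, 1, 2, 2, 1]. L is symmetric positive semidefinite, so every eigenvalue is real and nonnegative. The 2 zero eigenvalues correspond to the 2 connected components. There are 2 zeros in the spectrum, matching the 2 components.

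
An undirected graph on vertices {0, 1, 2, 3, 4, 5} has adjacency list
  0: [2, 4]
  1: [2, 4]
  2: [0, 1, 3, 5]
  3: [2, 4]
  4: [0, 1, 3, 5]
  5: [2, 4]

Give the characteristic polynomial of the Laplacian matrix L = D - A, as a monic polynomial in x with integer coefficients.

x^6 - 16x^5 + 96x^4 - 272x^3 + 368x^2 - 192x

With the vertex order [0, 1, 2, 3, 4, 5], the degrees are [2, 2, 4, 2, 4, 2], giving D = diag(2, 2, 4, 2, 4, 2) and L = D - A. L has integer entries, so p(x) = det(xI - L) has integer coefficients. Expanding the determinant yields x^6 - 16x^5 + 96x^4 - 272x^3 + 368x^2 - 192x. The constant term is 0 because L is singular (the all-ones vector lies in its kernel).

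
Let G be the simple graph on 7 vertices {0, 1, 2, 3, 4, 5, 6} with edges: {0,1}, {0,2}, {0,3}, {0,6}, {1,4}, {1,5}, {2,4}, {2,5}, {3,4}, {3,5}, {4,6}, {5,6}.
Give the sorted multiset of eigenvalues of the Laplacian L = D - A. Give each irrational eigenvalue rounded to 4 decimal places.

[0, 3, 3, 3, 4, 4, 7]

Each diagonal entry of L is the vertex degree and each off-diagonal entry is -1 where an edge is present, 0 otherwise; in the order [0, 1, 2, 3, 4, 5, 6] the diagonal is [4, 3, 3, 3, 4, 4, 3]. Diagonalising L (or applying a numerical eigensolver to the 7x7 matrix) gives the spectrum above. The largest eigenvalue, 7, is at most the vertex count 7. The eigenvalues sum to 24, which equals trace(L) = 2|E|.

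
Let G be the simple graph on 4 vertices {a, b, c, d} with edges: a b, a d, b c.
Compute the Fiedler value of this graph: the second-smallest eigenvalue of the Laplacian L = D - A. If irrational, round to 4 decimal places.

Each diagonal entry of L is the vertex degree and each off-diagonal entry is -1 where an edge is present, 0 otherwise; in the order [a, b, c, d] the diagonal is [2, 2, 1, 1]. Computing the eigenvalues of L and sorting gives [0, 0.5858, 2, 3.4142]. The Fiedler value lambda_2 = 0.5858 is strictly positive, so the graph is connected. By the matrix-tree theorem the graph has (1/4) * product of the nonzero eigenvalues = 1 spanning tree. The largest eigenvalue, 3.4142, is at most the vertex count 4.

0.5858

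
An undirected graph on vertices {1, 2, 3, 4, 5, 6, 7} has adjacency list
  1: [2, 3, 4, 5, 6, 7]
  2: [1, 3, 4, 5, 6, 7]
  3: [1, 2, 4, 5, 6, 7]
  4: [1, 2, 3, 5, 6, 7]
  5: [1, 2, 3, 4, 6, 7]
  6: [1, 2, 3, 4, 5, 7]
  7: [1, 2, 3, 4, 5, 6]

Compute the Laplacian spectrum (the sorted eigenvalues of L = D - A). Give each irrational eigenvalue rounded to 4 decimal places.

[0, 7, 7, 7, 7, 7, 7]

Each diagonal entry of L is the vertex degree and each off-diagonal entry is -1 where an edge is present, 0 otherwise; in the order [1, 2, 3, 4, 5, 6, 7] the diagonal is [6, 6, 6, 6, 6, 6, 6]. Since every row of L sums to 0, the all-ones vector is in the kernel and 0 is an eigenvalue. The single zero eigenvalue shows the graph is connected. By the matrix-tree theorem the graph has (1/7) * product of the nonzero eigenvalues = 16807 spanning trees.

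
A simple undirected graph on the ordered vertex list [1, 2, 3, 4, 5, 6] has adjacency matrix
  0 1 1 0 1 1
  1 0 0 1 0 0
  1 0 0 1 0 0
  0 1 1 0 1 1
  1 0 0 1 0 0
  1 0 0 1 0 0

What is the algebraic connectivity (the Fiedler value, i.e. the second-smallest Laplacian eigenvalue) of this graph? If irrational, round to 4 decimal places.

2

Reading degrees in the order [1, 2, 3, 4, 5, 6] gives [4, 2, 2, 4, 2, 2]; set D = diag(4, 2, 2, 4, 2, 2) and form L = D - A. Computing the eigenvalues of L and sorting gives [0, 2, 2, 2, 4, 6]. The Fiedler value lambda_2 = 2 is strictly positive, so the graph is connected. The eigenvalues sum to 16, which equals trace(L) = 2|E|.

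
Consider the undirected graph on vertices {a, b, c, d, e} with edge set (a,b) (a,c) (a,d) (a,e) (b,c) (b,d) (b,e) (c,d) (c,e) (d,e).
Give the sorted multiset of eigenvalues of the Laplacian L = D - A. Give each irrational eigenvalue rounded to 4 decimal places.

[0, 5, 5, 5, 5]

With the vertex order [a, b, c, d, e], the degrees are [4, 4, 4, 4, 4], giving D = diag(4, 4, 4, 4, 4) and L = D - A. The multiplicity of 0 as a Laplacian eigenvalue equals the number of connected components. The single zero eigenvalue shows the graph is connected. There is one zero in the spectrum, matching the 1 component. The largest eigenvalue, 5, is at most the vertex count 5.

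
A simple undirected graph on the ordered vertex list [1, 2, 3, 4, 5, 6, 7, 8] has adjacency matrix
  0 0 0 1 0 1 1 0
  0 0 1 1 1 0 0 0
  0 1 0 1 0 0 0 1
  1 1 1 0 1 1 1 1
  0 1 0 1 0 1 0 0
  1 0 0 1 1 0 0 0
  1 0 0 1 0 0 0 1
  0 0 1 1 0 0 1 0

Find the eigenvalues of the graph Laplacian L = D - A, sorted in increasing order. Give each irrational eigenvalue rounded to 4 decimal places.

[0, 1.7530, 1.7530, 3.4450, 3.4450, 4.8019, 4.8019, 8]

With the vertex order [1, 2, 3, 4, 5, 6, 7, 8], the degrees are [3, 3, 3, 7, 3, 3, 3, 3], giving D = diag(3, 3, 3, 7, 3, 3, 3, 3) and L = D - A. Since every row of L sums to 0, the all-ones vector is in the kernel and 0 is an eigenvalue. The single zero eigenvalue shows the graph is connected. The largest eigenvalue, 8, is at most the vertex count 8.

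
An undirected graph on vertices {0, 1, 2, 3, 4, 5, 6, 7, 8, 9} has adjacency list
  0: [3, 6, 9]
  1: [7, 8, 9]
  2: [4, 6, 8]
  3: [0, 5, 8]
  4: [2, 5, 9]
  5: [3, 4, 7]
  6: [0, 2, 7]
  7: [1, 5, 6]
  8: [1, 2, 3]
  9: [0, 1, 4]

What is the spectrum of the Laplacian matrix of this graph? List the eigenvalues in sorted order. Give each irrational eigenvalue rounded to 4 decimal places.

Reading degrees in the order [0, 1, 2, 3, 4, 5, 6, 7, 8, 9] gives [3, 3, 3, 3, 3, 3, 3, 3, 3, 3]; set D = diag(3, 3, 3, 3, 3, 3, 3, 3, 3, 3) and form L = D - A. The multiplicity of 0 as a Laplacian eigenvalue equals the number of connected components. There is one zero in the spectrum, matching the 1 component.

[0, 2, 2, 2, 2, 2, 5, 5, 5, 5]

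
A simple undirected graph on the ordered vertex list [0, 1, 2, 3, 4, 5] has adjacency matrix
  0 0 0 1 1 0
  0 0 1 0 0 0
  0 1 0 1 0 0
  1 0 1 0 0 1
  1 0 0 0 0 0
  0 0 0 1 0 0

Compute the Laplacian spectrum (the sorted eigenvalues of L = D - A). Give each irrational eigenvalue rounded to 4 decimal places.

[0, 0.3820, 0.6972, 2, 2.6180, 4.3028]

Each diagonal entry of L is the vertex degree and each off-diagonal entry is -1 where an edge is present, 0 otherwise; in the order [0, 1, 2, 3, 4, 5] the diagonal is [2, 1, 2, 3, 1, 1]. The multiplicity of 0 as a Laplacian eigenvalue equals the number of connected components. The single zero eigenvalue shows the graph is connected.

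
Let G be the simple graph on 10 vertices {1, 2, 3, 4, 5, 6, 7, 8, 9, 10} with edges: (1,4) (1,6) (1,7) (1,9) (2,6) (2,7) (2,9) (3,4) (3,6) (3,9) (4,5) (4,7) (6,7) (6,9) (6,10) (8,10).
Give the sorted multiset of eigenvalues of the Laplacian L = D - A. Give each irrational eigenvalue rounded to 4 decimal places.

[0, 0.4000, 0.8637, 2.5042, 2.6192, 3.0645, 4.0109, 5.3182, 5.9670, 7.2524]

Each diagonal entry of L is the vertex degree and each off-diagonal entry is -1 where an edge is present, 0 otherwise; in the order [1, 2, 3, 4, 5, 6, 7, 8, 9, 10] the diagonal is [4, 3, 3, 4, 1, 6, 4, 1, 4, 2]. L is symmetric positive semidefinite, so every eigenvalue is real and nonnegative. The single zero eigenvalue shows the graph is connected. The eigenvalues sum to 32, which equals trace(L) = 2|E|.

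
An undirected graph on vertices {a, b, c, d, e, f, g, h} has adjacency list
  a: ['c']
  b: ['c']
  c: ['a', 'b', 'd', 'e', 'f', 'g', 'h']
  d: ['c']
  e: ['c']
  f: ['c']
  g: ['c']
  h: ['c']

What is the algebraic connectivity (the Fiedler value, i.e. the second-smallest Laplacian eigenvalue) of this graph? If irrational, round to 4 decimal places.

1

Each diagonal entry of L is the vertex degree and each off-diagonal entry is -1 where an edge is present, 0 otherwise; in the order [a, b, c, d, e, f, g, h] the diagonal is [1, 1, 7, 1, 1, 1, 1, 1]. The smallest Laplacian eigenvalue is always 0. The next one, lambda_2 = 1, measures how hard the graph is to disconnect: larger values mean better connectivity. The eigenvalues sum to 14, which equals trace(L) = 2|E|. The largest eigenvalue, 8, is at most the vertex count 8.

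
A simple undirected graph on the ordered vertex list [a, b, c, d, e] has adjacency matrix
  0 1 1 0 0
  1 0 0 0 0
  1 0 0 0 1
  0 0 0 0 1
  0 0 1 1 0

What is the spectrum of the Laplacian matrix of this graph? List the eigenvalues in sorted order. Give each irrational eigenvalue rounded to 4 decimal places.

[0, 0.3820, 1.3820, 2.6180, 3.6180]

Each diagonal entry of L is the vertex degree and each off-diagonal entry is -1 where an edge is present, 0 otherwise; in the order [a, b, c, d, e] the diagonal is [2, 1, 2, 1, 2]. Diagonalising L (or applying a numerical eigensolver to the 5x5 matrix) gives the spectrum above. The single zero eigenvalue shows the graph is connected. The largest eigenvalue, 3.6180, is at most the vertex count 5.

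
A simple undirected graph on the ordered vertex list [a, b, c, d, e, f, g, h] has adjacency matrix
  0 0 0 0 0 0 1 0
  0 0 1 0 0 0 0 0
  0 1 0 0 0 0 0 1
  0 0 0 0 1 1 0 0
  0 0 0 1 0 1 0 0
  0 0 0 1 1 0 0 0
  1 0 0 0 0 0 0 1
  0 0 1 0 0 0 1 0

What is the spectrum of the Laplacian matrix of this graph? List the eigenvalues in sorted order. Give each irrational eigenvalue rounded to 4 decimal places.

With the vertex order [a, b, c, d, e, f, g, h], the degrees are [1, 1, 2, 2, 2, 2, 2, 2], giving D = diag(1, 1, 2, 2, 2, 2, 2, 2) and L = D - A. L is symmetric positive semidefinite, so every eigenvalue is real and nonnegative. The 2 zero eigenvalues correspond to the 2 connected components. The eigenvalues sum to 14, which equals trace(L) = 2|E|. There are 2 zeros in the spectrum, matching the 2 components.

[0, 0, 0.3820, 1.3820, 2.6180, 3, 3, 3.6180]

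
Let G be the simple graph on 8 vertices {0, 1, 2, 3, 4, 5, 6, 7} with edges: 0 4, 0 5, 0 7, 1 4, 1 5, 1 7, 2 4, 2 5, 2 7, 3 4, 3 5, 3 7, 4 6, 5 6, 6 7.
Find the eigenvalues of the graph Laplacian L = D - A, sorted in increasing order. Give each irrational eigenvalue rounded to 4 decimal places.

[0, 3, 3, 3, 3, 5, 5, 8]

Reading degrees in the order [0, 1, 2, 3, 4, 5, 6, 7] gives [3, 3, 3, 3, 5, 5, 3, 5]; set D = diag(3, 3, 3, 3, 5, 5, 3, 5) and form L = D - A. Diagonalising L (or applying a numerical eigensolver to the 8x8 matrix) gives the spectrum above.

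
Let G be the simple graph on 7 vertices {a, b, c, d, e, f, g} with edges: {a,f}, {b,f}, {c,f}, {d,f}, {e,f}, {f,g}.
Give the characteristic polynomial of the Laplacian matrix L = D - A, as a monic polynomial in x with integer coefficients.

x^7 - 12x^6 + 45x^5 - 80x^4 + 75x^3 - 36x^2 + 7x

Each diagonal entry of L is the vertex degree and each off-diagonal entry is -1 where an edge is present, 0 otherwise; in the order [a, b, c, d, e, f, g] the diagonal is [1, 1, 1, 1, 1, 6, 1]. Computing det(xI - L) by cofactor expansion (or equivalently via sum-over-permutations) gives x^7 - 12x^6 + 45x^5 - 80x^4 + 75x^3 - 36x^2 + 7x. The coefficient of x^6 equals -trace(L) = -12, matching the sum of degrees.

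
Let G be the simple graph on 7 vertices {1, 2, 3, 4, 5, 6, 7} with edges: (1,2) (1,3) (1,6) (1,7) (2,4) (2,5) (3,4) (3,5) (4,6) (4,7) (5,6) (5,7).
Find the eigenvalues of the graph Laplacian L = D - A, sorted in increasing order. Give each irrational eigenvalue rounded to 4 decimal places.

With the vertex order [1, 2, 3, 4, 5, 6, 7], the degrees are [4, 3, 3, 4, 4, 3, 3], giving D = diag(4, 3, 3, 4, 4, 3, 3) and L = D - A. Since every row of L sums to 0, the all-ones vector is in the kernel and 0 is an eigenvalue. The single zero eigenvalue shows the graph is connected. The largest eigenvalue, 7, is at most the vertex count 7.

[0, 3, 3, 3, 4, 4, 7]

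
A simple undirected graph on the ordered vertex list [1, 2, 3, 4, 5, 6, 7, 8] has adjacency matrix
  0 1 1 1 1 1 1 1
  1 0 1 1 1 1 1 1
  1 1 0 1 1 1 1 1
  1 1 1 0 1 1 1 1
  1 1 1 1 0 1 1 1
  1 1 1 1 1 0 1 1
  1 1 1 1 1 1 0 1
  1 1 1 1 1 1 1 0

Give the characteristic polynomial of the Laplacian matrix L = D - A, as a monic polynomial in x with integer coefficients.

Each diagonal entry of L is the vertex degree and each off-diagonal entry is -1 where an edge is present, 0 otherwise; in the order [1, 2, 3, 4, 5, 6, 7, 8] the diagonal is [7, 7, 7, 7, 7, 7, 7, 7]. Computing det(xI - L) by cofactor expansion (or equivalently via sum-over-permutations) gives x^8 - 56x^7 + 1344x^6 - 17920x^5 + 143360x^4 - 688128x^3 + 1835008x^2 - 2097152x. The constant term is 0 because L is singular (the all-ones vector lies in its kernel). By the matrix-tree theorem the graph has (1/8) * product of the nonzero eigenvalues = 262144 spanning trees.

x^8 - 56x^7 + 1344x^6 - 17920x^5 + 143360x^4 - 688128x^3 + 1835008x^2 - 2097152x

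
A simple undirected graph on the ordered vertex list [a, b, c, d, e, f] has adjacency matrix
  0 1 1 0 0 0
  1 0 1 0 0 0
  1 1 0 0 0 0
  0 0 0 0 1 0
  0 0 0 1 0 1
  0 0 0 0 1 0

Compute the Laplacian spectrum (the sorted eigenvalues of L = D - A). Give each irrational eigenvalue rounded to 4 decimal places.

With the vertex order [a, b, c, d, e, f], the degrees are [2, 2, 2, 1, 2, 1], giving D = diag(2, 2, 2, 1, 2, 1) and L = D - A. L is symmetric positive semidefinite, so every eigenvalue is real and nonnegative. The 2 zero eigenvalues correspond to the 2 connected components. The largest eigenvalue, 3, is at most the vertex count 6. The eigenvalues sum to 10, which equals trace(L) = 2|E|.

[0, 0, 1, 3, 3, 3]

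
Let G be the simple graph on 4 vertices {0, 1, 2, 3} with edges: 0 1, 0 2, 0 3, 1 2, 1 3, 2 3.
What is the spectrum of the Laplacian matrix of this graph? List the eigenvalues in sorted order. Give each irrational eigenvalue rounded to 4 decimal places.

[0, 4, 4, 4]

Reading degrees in the order [0, 1, 2, 3] gives [3, 3, 3, 3]; set D = diag(3, 3, 3, 3) and form L = D - A. The multiplicity of 0 as a Laplacian eigenvalue equals the number of connected components. The single zero eigenvalue shows the graph is connected. The largest eigenvalue, 4, is at most the vertex count 4.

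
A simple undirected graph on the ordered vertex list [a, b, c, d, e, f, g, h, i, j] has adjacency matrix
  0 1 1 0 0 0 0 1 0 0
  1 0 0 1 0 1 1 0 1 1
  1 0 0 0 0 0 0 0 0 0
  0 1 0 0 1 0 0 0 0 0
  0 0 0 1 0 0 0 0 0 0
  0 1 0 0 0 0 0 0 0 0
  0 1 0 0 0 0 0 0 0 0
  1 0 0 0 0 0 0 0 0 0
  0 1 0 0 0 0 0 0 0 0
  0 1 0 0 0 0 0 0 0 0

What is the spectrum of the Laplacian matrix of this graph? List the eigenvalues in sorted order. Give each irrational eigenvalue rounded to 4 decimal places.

[0, 0.3130, 0.5041, 1, 1, 1, 1, 2.4928, 3.5709, 7.1192]

Each diagonal entry of L is the vertex degree and each off-diagonal entry is -1 where an edge is present, 0 otherwise; in the order [a, b, c, d, e, f, g, h, i, j] the diagonal is [3, 6, 1, 2, 1, 1, 1, 1, 1, 1]. The multiplicity of 0 as a Laplacian eigenvalue equals the number of connected components. There is one zero in the spectrum, matching the 1 component.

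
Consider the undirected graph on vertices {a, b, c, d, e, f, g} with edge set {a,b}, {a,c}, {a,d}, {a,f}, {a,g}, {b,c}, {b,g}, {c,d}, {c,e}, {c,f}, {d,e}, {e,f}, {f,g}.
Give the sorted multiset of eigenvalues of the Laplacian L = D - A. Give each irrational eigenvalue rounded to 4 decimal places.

With the vertex order [a, b, c, d, e, f, g], the degrees are [5, 3, 5, 3, 3, 4, 3], giving D = diag(5, 3, 5, 3, 3, 4, 3) and L = D - A. Since every row of L sums to 0, the all-ones vector is in the kernel and 0 is an eigenvalue. The single zero eigenvalue shows the graph is connected. The largest eigenvalue, 6.3301, is at most the vertex count 7. By the matrix-tree theorem the graph has (1/7) * product of the nonzero eigenvalues = 585 spanning trees.

[0, 1.8716, 3.1981, 3.7984, 4.5550, 6.2470, 6.3301]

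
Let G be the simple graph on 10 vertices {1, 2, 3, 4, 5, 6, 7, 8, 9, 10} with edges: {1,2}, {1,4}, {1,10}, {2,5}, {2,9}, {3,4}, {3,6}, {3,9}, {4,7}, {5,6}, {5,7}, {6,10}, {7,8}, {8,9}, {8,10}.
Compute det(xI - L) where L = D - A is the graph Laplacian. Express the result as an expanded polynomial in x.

Reading degrees in the order [1, 2, 3, 4, 5, 6, 7, 8, 9, 10] gives [3, 3, 3, 3, 3, 3, 3, 3, 3, 3]; set D = diag(3, 3, 3, 3, 3, 3, 3, 3, 3, 3) and form L = D - A. L has integer entries, so p(x) = det(xI - L) has integer coefficients. Expanding the determinant yields x^10 - 30x^9 + 390x^8 - 2880x^7 + 13305x^6 - 39882x^5 + 77640x^4 - 94800x^3 + 66000x^2 - 20000x. The coefficient of x^9 equals -trace(L) = -30, matching the sum of degrees. The eigenvalues sum to 30, which equals trace(L) = 2|E|. There is one zero in the spectrum, matching the 1 component.

x^10 - 30x^9 + 390x^8 - 2880x^7 + 13305x^6 - 39882x^5 + 77640x^4 - 94800x^3 + 66000x^2 - 20000x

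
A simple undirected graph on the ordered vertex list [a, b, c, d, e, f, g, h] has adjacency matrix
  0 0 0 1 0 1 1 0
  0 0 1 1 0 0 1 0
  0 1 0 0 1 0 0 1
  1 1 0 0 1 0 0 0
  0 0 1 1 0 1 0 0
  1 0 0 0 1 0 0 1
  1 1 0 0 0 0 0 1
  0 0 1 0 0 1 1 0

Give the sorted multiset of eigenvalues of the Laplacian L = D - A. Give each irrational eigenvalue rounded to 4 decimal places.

Each diagonal entry of L is the vertex degree and each off-diagonal entry is -1 where an edge is present, 0 otherwise; in the order [a, b, c, d, e, f, g, h] the diagonal is [3, 3, 3, 3, 3, 3, 3, 3]. The multiplicity of 0 as a Laplacian eigenvalue equals the number of connected components. The single zero eigenvalue shows the graph is connected. There is one zero in the spectrum, matching the 1 component.

[0, 2, 2, 2, 4, 4, 4, 6]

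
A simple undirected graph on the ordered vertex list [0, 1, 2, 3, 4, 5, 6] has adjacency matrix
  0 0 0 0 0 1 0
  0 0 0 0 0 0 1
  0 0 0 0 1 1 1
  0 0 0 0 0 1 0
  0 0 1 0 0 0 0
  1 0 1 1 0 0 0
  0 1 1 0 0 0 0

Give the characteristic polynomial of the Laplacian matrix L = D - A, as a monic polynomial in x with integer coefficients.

x^7 - 12x^6 + 53x^5 - 108x^4 + 105x^3 - 46x^2 + 7x

Reading degrees in the order [0, 1, 2, 3, 4, 5, 6] gives [1, 1, 3, 1, 1, 3, 2]; set D = diag(1, 1, 3, 1, 1, 3, 2) and form L = D - A. Computing det(xI - L) by cofactor expansion (or equivalently via sum-over-permutations) gives x^7 - 12x^6 + 53x^5 - 108x^4 + 105x^3 - 46x^2 + 7x. Since p(0) = det(-L) = 0, x divides p(x). The largest eigenvalue, 4.6287, is at most the vertex count 7.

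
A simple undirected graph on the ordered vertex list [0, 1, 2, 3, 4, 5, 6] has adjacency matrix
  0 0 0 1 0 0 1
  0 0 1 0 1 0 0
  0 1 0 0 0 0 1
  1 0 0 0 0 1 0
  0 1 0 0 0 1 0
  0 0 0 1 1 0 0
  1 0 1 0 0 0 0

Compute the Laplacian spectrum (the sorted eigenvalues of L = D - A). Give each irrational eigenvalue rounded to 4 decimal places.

With the vertex order [0, 1, 2, 3, 4, 5, 6], the degrees are [2, 2, 2, 2, 2, 2, 2], giving D = diag(2, 2, 2, 2, 2, 2, 2) and L = D - A. L is symmetric positive semidefinite, so every eigenvalue is real and nonnegative. The largest eigenvalue, 3.8019, is at most the vertex count 7.

[0, 0.7530, 0.7530, 2.4450, 2.4450, 3.8019, 3.8019]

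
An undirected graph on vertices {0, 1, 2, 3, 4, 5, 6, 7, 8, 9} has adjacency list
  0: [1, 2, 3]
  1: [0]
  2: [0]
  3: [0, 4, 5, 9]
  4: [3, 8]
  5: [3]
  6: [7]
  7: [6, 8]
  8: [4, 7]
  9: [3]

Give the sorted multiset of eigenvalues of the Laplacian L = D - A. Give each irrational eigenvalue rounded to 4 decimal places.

Each diagonal entry of L is the vertex degree and each off-diagonal entry is -1 where an edge is present, 0 otherwise; in the order [0, 1, 2, 3, 4, 5, 6, 7, 8, 9] the diagonal is [3, 1, 1, 4, 2, 1, 1, 2, 2, 1]. Since every row of L sums to 0, the all-ones vector is in the kernel and 0 is an eigenvalue. The single zero eigenvalue shows the graph is connected.

[0, 0.1592, 0.4563, 1, 1, 1, 2.2121, 3.2583, 3.5836, 5.3305]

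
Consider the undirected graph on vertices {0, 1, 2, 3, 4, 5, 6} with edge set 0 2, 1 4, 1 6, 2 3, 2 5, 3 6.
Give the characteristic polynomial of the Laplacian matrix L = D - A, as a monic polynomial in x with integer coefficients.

Each diagonal entry of L is the vertex degree and each off-diagonal entry is -1 where an edge is present, 0 otherwise; in the order [0, 1, 2, 3, 4, 5, 6] the diagonal is [1, 2, 3, 2, 1, 1, 2]. L has integer entries, so p(x) = det(xI - L) has integer coefficients. Expanding the determinant yields x^7 - 12x^6 + 54x^5 - 114x^4 + 116x^3 - 52x^2 + 7x. The coefficient of x^6 equals -trace(L) = -12, matching the sum of degrees. The largest eigenvalue, 4.2283, is at most the vertex count 7.

x^7 - 12x^6 + 54x^5 - 114x^4 + 116x^3 - 52x^2 + 7x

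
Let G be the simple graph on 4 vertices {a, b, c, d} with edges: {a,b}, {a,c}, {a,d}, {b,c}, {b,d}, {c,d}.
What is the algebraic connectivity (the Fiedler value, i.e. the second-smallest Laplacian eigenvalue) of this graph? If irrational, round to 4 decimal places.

Reading degrees in the order [a, b, c, d] gives [3, 3, 3, 3]; set D = diag(3, 3, 3, 3) and form L = D - A. Computing the eigenvalues of L and sorting gives [0, 4, 4, 4]. The Fiedler value lambda_2 = 4 is strictly positive, so the graph is connected. There is one zero in the spectrum, matching the 1 component.

4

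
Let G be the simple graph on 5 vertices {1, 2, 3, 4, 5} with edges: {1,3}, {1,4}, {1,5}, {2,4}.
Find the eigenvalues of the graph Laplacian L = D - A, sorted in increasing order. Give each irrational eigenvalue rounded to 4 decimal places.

With the vertex order [1, 2, 3, 4, 5], the degrees are [3, 1, 1, 2, 1], giving D = diag(3, 1, 1, 2, 1) and L = D - A. Diagonalising L (or applying a numerical eigensolver to the 5x5 matrix) gives the spectrum above. The eigenvalues sum to 8, which equals trace(L) = 2|E|.

[0, 0.5188, 1, 2.3111, 4.1701]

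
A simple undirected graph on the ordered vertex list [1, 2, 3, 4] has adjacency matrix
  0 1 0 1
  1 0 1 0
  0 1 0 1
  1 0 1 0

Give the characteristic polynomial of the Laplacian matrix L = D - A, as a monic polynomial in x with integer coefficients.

x^4 - 8x^3 + 20x^2 - 16x

Reading degrees in the order [1, 2, 3, 4] gives [2, 2, 2, 2]; set D = diag(2, 2, 2, 2) and form L = D - A. L has integer entries, so p(x) = det(xI - L) has integer coefficients. Expanding the determinant yields x^4 - 8x^3 + 20x^2 - 16x. The constant term is 0 because L is singular (the all-ones vector lies in its kernel). There is one zero in the spectrum, matching the 1 component.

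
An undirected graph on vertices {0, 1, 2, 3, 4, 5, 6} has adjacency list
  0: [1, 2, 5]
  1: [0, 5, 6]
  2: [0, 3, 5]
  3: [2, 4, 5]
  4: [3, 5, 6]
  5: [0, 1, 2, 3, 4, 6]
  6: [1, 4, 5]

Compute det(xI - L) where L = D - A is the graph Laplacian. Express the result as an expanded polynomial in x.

Each diagonal entry of L is the vertex degree and each off-diagonal entry is -1 where an edge is present, 0 otherwise; in the order [0, 1, 2, 3, 4, 5, 6] the diagonal is [3, 3, 3, 3, 3, 6, 3]. L has integer entries, so p(x) = det(xI - L) has integer coefficients. Expanding the determinant yields x^7 - 24x^6 + 231x^5 - 1140x^4 + 3036x^3 - 4128x^2 + 2240x. Since p(0) = det(-L) = 0, x divides p(x). By the matrix-tree theorem the graph has (1/7) * product of the nonzero eigenvalues = 320 spanning trees.

x^7 - 24x^6 + 231x^5 - 1140x^4 + 3036x^3 - 4128x^2 + 2240x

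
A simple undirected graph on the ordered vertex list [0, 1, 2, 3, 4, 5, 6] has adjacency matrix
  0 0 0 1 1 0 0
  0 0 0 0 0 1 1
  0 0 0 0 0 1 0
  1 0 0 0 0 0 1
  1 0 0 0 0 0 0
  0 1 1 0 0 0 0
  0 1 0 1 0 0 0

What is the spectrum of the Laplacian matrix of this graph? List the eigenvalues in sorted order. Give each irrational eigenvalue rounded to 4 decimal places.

[0, 0.1981, 0.7530, 1.5550, 2.4450, 3.2470, 3.8019]

Each diagonal entry of L is the vertex degree and each off-diagonal entry is -1 where an edge is present, 0 otherwise; in the order [0, 1, 2, 3, 4, 5, 6] the diagonal is [2, 2, 1, 2, 1, 2, 2]. The multiplicity of 0 as a Laplacian eigenvalue equals the number of connected components. The single zero eigenvalue shows the graph is connected. The largest eigenvalue, 3.8019, is at most the vertex count 7.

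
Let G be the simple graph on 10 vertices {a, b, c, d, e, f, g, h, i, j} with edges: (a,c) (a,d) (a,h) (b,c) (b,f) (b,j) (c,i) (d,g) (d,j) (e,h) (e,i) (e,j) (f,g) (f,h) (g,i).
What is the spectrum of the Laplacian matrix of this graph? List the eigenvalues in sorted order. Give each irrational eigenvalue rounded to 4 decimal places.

Reading degrees in the order [a, b, c, d, e, f, g, h, i, j] gives [3, 3, 3, 3, 3, 3, 3, 3, 3, 3]; set D = diag(3, 3, 3, 3, 3, 3, 3, 3, 3, 3) and form L = D - A. L is symmetric positive semidefinite, so every eigenvalue is real and nonnegative. The single zero eigenvalue shows the graph is connected.

[0, 2, 2, 2, 2, 2, 5, 5, 5, 5]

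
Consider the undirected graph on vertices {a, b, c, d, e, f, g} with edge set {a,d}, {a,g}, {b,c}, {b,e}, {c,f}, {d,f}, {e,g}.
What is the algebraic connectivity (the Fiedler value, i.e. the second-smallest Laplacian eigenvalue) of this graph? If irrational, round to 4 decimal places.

Each diagonal entry of L is the vertex degree and each off-diagonal entry is -1 where an edge is present, 0 otherwise; in the order [a, b, c, d, e, f, g] the diagonal is [2, 2, 2, 2, 2, 2, 2]. The smallest Laplacian eigenvalue is always 0. The next one, lambda_2 = 0.7530, measures how hard the graph is to disconnect: larger values mean better connectivity. The largest eigenvalue, 3.8019, is at most the vertex count 7.

0.7530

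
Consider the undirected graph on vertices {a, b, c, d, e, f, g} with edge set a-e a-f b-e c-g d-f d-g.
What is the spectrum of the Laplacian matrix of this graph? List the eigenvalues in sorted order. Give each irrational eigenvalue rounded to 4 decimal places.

Each diagonal entry of L is the vertex degree and each off-diagonal entry is -1 where an edge is present, 0 otherwise; in the order [a, b, c, d, e, f, g] the diagonal is [2, 1, 1, 2, 2, 2, 2]. Diagonalising L (or applying a numerical eigensolver to the 7x7 matrix) gives the spectrum above. The single zero eigenvalue shows the graph is connected.

[0, 0.1981, 0.7530, 1.5550, 2.4450, 3.2470, 3.8019]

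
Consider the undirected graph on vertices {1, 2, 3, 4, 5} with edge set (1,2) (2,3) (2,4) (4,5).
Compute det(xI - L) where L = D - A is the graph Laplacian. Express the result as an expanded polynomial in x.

x^5 - 8x^4 + 20x^3 - 18x^2 + 5x

Each diagonal entry of L is the vertex degree and each off-diagonal entry is -1 where an edge is present, 0 otherwise; in the order [1, 2, 3, 4, 5] the diagonal is [1, 3, 1, 2, 1]. L has integer entries, so p(x) = det(xI - L) has integer coefficients. Expanding the determinant yields x^5 - 8x^4 + 20x^3 - 18x^2 + 5x. Since p(0) = det(-L) = 0, x divides p(x).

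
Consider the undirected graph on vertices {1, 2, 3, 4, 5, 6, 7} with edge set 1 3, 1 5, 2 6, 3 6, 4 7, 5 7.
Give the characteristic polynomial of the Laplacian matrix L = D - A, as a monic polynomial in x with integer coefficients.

Reading degrees in the order [1, 2, 3, 4, 5, 6, 7] gives [2, 1, 2, 1, 2, 2, 2]; set D = diag(2, 1, 2, 1, 2, 2, 2) and form L = D - A. Computing det(xI - L) by cofactor expansion (or equivalently via sum-over-permutations) gives x^7 - 12x^6 + 55x^5 - 120x^4 + 126x^3 - 56x^2 + 7x. The constant term is 0 because L is singular (the all-ones vector lies in its kernel). The largest eigenvalue, 3.8019, is at most the vertex count 7. There is one zero in the spectrum, matching the 1 component.

x^7 - 12x^6 + 55x^5 - 120x^4 + 126x^3 - 56x^2 + 7x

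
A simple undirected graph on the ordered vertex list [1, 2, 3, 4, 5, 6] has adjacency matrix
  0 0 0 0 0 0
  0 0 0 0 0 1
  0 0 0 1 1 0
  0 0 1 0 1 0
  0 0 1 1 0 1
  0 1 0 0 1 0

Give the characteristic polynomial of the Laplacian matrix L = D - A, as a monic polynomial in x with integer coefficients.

x^6 - 10x^5 + 34x^4 - 44x^3 + 15x^2

Each diagonal entry of L is the vertex degree and each off-diagonal entry is -1 where an edge is present, 0 otherwise; in the order [1, 2, 3, 4, 5, 6] the diagonal is [0, 1, 2, 2, 3, 2]. Computing det(xI - L) by cofactor expansion (or equivalently via sum-over-permutations) gives x^6 - 10x^5 + 34x^4 - 44x^3 + 15x^2. The constant term is 0 because L is singular (the all-ones vector lies in its kernel). The eigenvalues sum to 10, which equals trace(L) = 2|E|. There are 2 zeros in the spectrum, matching the 2 components.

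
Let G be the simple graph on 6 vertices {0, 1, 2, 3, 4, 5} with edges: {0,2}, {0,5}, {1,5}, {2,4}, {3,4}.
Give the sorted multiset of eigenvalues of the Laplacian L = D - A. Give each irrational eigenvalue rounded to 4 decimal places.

[0, 0.2679, 1, 2, 3, 3.7321]

With the vertex order [0, 1, 2, 3, 4, 5], the degrees are [2, 1, 2, 1, 2, 2], giving D = diag(2, 1, 2, 1, 2, 2) and L = D - A. Diagonalising L (or applying a numerical eigensolver to the 6x6 matrix) gives the spectrum above. The single zero eigenvalue shows the graph is connected. The largest eigenvalue, 3.7321, is at most the vertex count 6.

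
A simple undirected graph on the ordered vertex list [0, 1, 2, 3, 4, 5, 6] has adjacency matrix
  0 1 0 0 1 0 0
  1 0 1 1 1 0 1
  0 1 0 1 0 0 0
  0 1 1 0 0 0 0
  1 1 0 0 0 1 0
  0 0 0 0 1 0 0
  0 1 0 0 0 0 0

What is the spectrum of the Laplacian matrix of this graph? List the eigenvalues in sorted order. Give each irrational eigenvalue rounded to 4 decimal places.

[0, 0.5961, 1, 1.5196, 3, 3.8273, 6.0570]

With the vertex order [0, 1, 2, 3, 4, 5, 6], the degrees are [2, 5, 2, 2, 3, 1, 1], giving D = diag(2, 5, 2, 2, 3, 1, 1) and L = D - A. Diagonalising L (or applying a numerical eigensolver to the 7x7 matrix) gives the spectrum above. The single zero eigenvalue shows the graph is connected. The eigenvalues sum to 16, which equals trace(L) = 2|E|.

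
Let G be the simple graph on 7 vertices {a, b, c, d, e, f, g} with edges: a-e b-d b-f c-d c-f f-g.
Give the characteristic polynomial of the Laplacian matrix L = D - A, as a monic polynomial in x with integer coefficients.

Each diagonal entry of L is the vertex degree and each off-diagonal entry is -1 where an edge is present, 0 otherwise; in the order [a, b, c, d, e, f, g] the diagonal is [1, 2, 2, 2, 1, 3, 1]. L has integer entries, so p(x) = det(xI - L) has integer coefficients. Expanding the determinant yields x^7 - 12x^6 + 54x^5 - 114x^4 + 112x^3 - 40x^2. Since p(0) = det(-L) = 0, x divides p(x). There are 2 zeros in the spectrum, matching the 2 components. The largest eigenvalue, 4.4812, is at most the vertex count 7.

x^7 - 12x^6 + 54x^5 - 114x^4 + 112x^3 - 40x^2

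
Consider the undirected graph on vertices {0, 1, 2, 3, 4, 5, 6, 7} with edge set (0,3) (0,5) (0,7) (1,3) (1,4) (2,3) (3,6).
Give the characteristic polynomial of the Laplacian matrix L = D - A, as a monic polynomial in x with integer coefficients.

With the vertex order [0, 1, 2, 3, 4, 5, 6, 7], the degrees are [3, 2, 1, 4, 1, 1, 1, 1], giving D = diag(3, 2, 1, 4, 1, 1, 1, 1) and L = D - A. L has integer entries, so p(x) = det(xI - L) has integer coefficients. Expanding the determinant yields x^8 - 14x^7 + 74x^6 - 190x^5 + 255x^4 - 180x^3 + 62x^2 - 8x. Since p(0) = det(-L) = 0, x divides p(x).

x^8 - 14x^7 + 74x^6 - 190x^5 + 255x^4 - 180x^3 + 62x^2 - 8x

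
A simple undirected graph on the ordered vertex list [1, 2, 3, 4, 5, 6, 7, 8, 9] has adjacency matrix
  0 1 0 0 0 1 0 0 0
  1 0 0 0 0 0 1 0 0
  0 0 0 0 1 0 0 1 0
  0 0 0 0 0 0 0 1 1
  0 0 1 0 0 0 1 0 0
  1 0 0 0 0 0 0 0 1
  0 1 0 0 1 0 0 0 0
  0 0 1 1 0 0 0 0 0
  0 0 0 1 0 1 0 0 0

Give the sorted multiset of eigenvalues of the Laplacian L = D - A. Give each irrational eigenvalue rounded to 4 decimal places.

With the vertex order [1, 2, 3, 4, 5, 6, 7, 8, 9], the degrees are [2, 2, 2, 2, 2, 2, 2, 2, 2], giving D = diag(2, 2, 2, 2, 2, 2, 2, 2, 2) and L = D - A. Since every row of L sums to 0, the all-ones vector is in the kernel and 0 is an eigenvalue. The single zero eigenvalue shows the graph is connected. By the matrix-tree theorem the graph has (1/9) * product of the nonzero eigenvalues = 9 spanning trees. The eigenvalues sum to 18, which equals trace(L) = 2|E|.

[0, 0.4679, 0.4679, 1.6527, 1.6527, 3, 3, 3.8794, 3.8794]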